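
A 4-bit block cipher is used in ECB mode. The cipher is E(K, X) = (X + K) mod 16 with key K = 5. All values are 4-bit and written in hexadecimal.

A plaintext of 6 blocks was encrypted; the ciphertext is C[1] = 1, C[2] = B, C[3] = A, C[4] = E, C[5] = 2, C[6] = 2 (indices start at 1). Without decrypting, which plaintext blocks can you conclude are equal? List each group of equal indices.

P[5] = P[6]

ECB encrypts each block independently with the same key, so equal ciphertext blocks imply equal plaintext blocks.
C[5] = C[6] = 2, so P[5] = P[6].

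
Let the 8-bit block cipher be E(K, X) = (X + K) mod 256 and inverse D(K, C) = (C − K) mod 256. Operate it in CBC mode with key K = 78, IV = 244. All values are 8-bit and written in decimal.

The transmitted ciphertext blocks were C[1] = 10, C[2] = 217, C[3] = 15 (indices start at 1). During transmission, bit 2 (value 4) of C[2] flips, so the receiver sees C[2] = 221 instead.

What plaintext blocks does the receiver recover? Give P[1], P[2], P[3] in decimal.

P[1] = 72, P[2] = 133, P[3] = 28

CBC decryption: P_i = D(K, C_i) ⊕ C_{i−1}, with C_{0} = IV.
Only C[2] changed, to 221. In CBC, a change in C_i garbles P_i and flips the same bit in P_{i+1}. Decrypting the received ciphertext:
P[1]: D(K, 10) = 188; 188 ⊕ 244 = 72.
P[2]: D(K, 221) = 143; 143 ⊕ 10 = 133.
P[3]: D(K, 15) = 193; 193 ⊕ 221 = 28.
Blocks that differ from the original plaintext: P[2], P[3].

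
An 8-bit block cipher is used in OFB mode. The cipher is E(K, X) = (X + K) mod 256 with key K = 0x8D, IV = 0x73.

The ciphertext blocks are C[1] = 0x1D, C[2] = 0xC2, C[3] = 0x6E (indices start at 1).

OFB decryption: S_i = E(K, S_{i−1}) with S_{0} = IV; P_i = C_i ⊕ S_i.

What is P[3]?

P[3] = 0x74

P[1]: S = E(K, 0x73) = 0x00; 0x1D ⊕ 0x00 = 0x1D.
P[2]: S = E(K, 0x00) = 0x8D; 0xC2 ⊕ 0x8D = 0x4F.
P[3]: S = E(K, 0x8D) = 0x1A; 0x6E ⊕ 0x1A = 0x74.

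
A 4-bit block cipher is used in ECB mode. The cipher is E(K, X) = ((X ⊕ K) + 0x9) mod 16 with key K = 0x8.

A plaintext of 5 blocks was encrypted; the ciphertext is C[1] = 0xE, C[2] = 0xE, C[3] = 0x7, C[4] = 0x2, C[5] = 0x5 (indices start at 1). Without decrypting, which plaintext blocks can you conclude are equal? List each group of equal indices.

ECB encrypts each block independently with the same key, so equal ciphertext blocks imply equal plaintext blocks.
C[1] = C[2] = 0xE, so P[1] = P[2].

P[1] = P[2]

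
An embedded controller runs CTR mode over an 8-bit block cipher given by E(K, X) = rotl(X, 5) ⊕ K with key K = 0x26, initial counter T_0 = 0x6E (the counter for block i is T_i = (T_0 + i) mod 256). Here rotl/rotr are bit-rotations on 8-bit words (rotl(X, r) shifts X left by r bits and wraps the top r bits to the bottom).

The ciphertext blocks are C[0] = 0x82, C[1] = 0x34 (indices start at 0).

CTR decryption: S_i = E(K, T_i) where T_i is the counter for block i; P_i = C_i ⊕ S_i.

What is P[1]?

P[1]: T = 0x6F, S = E(K, T) = 0xCB; 0x34 ⊕ 0xCB = 0xFF.

P[1] = 0xFF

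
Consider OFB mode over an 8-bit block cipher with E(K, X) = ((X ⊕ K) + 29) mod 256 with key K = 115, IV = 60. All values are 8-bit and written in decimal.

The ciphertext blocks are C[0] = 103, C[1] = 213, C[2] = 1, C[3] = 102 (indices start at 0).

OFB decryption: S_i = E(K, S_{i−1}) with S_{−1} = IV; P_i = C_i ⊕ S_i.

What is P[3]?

P[3] = 90

P[0]: S = E(K, 60) = 108; 103 ⊕ 108 = 11.
P[1]: S = E(K, 108) = 60; 213 ⊕ 60 = 233.
P[2]: S = E(K, 60) = 108; 1 ⊕ 108 = 109.
P[3]: S = E(K, 108) = 60; 102 ⊕ 60 = 90.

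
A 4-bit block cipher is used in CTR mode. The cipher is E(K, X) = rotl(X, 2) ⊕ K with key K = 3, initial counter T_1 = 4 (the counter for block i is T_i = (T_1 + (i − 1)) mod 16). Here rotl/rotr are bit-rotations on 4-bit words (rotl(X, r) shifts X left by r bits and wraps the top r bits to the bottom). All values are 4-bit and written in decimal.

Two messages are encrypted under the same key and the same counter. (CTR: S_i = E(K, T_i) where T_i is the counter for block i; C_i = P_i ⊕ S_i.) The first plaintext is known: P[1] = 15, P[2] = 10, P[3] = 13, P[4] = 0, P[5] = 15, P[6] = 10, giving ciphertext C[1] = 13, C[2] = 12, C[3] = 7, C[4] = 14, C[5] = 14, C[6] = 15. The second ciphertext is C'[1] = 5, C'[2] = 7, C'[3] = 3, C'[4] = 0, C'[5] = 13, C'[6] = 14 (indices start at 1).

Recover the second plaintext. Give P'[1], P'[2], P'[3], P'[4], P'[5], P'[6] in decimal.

In CTR with a reused counter, both messages share the same keystream S_i, so C_i ⊕ C'_i = P_i ⊕ P'_i and thus P'_i = P_i ⊕ C_i ⊕ C'_i.
P'[1]: 15 ⊕ 13 ⊕ 5 = 7.
P'[2]: 10 ⊕ 12 ⊕ 7 = 1.
P'[3]: 13 ⊕ 7 ⊕ 3 = 9.
P'[4]: 0 ⊕ 14 ⊕ 0 = 14.
P'[5]: 15 ⊕ 14 ⊕ 13 = 12.
P'[6]: 10 ⊕ 15 ⊕ 14 = 11.

P'[1] = 7, P'[2] = 1, P'[3] = 9, P'[4] = 14, P'[5] = 12, P'[6] = 11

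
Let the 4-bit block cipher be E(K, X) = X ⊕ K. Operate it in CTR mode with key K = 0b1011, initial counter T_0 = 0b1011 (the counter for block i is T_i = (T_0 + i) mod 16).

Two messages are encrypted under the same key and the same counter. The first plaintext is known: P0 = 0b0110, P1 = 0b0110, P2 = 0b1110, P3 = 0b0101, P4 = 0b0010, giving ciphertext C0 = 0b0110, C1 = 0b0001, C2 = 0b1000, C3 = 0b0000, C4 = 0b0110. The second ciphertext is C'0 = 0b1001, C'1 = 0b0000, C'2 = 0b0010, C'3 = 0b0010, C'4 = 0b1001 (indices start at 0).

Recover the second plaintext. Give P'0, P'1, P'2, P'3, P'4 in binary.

In CTR with a reused counter, both messages share the same keystream S_i, so C_i ⊕ C'_i = P_i ⊕ P'_i and thus P'_i = P_i ⊕ C_i ⊕ C'_i.
P'0: 0b0110 ⊕ 0b0110 ⊕ 0b1001 = 0b1001.
P'1: 0b0110 ⊕ 0b0001 ⊕ 0b0000 = 0b0111.
P'2: 0b1110 ⊕ 0b1000 ⊕ 0b0010 = 0b0100.
P'3: 0b0101 ⊕ 0b0000 ⊕ 0b0010 = 0b0111.
P'4: 0b0010 ⊕ 0b0110 ⊕ 0b1001 = 0b1101.

P'0 = 0b1001, P'1 = 0b0111, P'2 = 0b0100, P'3 = 0b0111, P'4 = 0b1101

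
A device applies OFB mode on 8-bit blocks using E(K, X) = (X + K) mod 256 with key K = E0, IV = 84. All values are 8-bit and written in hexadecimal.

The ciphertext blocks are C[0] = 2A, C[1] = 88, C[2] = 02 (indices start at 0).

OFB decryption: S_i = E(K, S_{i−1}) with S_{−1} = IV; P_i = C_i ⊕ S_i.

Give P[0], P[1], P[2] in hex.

P[0] = 4E, P[1] = CC, P[2] = 26

P[0]: S = E(K, 84) = 64; 2A ⊕ 64 = 4E.
P[1]: S = E(K, 64) = 44; 88 ⊕ 44 = CC.
P[2]: S = E(K, 44) = 24; 02 ⊕ 24 = 26.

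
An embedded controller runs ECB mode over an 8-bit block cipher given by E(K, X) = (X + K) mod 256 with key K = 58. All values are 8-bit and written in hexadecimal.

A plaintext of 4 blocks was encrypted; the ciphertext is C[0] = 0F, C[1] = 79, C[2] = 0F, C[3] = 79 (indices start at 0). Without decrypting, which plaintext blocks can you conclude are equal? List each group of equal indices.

P[0] = P[2]; P[1] = P[3]

ECB encrypts each block independently with the same key, so equal ciphertext blocks imply equal plaintext blocks.
C[0] = C[2] = 0F, so P[0] = P[2].
C[1] = C[3] = 79, so P[1] = P[3].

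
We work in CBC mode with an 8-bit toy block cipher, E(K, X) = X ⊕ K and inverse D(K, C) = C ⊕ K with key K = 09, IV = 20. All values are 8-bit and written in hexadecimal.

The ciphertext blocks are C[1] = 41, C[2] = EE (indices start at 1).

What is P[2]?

P[2] = A6

CBC decryption: P_i = D(K, C_i) ⊕ C_{i−1}, with C_{0} = IV.
P[2]: D(K, EE) = E7; E7 ⊕ 41 = A6.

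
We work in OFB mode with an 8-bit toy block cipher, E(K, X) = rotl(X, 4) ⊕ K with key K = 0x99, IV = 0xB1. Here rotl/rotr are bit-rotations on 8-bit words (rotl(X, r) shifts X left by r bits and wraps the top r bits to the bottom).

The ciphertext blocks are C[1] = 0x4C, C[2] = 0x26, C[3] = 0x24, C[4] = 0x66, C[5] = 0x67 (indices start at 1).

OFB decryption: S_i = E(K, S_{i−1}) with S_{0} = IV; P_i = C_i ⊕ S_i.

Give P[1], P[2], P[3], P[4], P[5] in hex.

P[1] = 0xCE, P[2] = 0x97, P[3] = 0xA6, P[4] = 0xD7, P[5] = 0xE5

P[1]: S = E(K, 0xB1) = 0x82; 0x4C ⊕ 0x82 = 0xCE.
P[2]: S = E(K, 0x82) = 0xB1; 0x26 ⊕ 0xB1 = 0x97.
P[3]: S = E(K, 0xB1) = 0x82; 0x24 ⊕ 0x82 = 0xA6.
P[4]: S = E(K, 0x82) = 0xB1; 0x66 ⊕ 0xB1 = 0xD7.
P[5]: S = E(K, 0xB1) = 0x82; 0x67 ⊕ 0x82 = 0xE5.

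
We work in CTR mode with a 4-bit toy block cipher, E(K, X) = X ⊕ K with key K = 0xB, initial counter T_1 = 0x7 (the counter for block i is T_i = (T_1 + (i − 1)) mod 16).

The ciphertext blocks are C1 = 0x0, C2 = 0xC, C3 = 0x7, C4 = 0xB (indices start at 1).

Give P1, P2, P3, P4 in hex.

CTR decryption: S_i = E(K, T_i) where T_i is the counter for block i; P_i = C_i ⊕ S_i.
P1: T = 0x7, S = E(K, T) = 0xC; 0x0 ⊕ 0xC = 0xC.
P2: T = 0x8, S = E(K, T) = 0x3; 0xC ⊕ 0x3 = 0xF.
P3: T = 0x9, S = E(K, T) = 0x2; 0x7 ⊕ 0x2 = 0x5.
P4: T = 0xA, S = E(K, T) = 0x1; 0xB ⊕ 0x1 = 0xA.

P1 = 0xC, P2 = 0xF, P3 = 0x5, P4 = 0xA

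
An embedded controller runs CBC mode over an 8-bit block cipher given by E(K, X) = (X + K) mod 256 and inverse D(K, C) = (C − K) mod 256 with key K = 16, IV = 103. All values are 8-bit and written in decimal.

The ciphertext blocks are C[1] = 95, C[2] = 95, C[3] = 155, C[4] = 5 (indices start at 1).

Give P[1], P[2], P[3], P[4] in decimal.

P[1] = 40, P[2] = 16, P[3] = 212, P[4] = 110

CBC decryption: P_i = D(K, C_i) ⊕ C_{i−1}, with C_{0} = IV.
P[1]: D(K, 95) = 79; 79 ⊕ 103 = 40.
P[2]: D(K, 95) = 79; 79 ⊕ 95 = 16.
P[3]: D(K, 155) = 139; 139 ⊕ 95 = 212.
P[4]: D(K, 5) = 245; 245 ⊕ 155 = 110.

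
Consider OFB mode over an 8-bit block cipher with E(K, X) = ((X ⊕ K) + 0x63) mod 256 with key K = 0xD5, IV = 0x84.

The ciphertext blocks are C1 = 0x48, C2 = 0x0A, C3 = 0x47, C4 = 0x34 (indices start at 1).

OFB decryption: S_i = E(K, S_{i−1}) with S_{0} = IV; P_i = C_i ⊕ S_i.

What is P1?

P1: S = E(K, 0x84) = 0xB4; 0x48 ⊕ 0xB4 = 0xFC.

P1 = 0xFC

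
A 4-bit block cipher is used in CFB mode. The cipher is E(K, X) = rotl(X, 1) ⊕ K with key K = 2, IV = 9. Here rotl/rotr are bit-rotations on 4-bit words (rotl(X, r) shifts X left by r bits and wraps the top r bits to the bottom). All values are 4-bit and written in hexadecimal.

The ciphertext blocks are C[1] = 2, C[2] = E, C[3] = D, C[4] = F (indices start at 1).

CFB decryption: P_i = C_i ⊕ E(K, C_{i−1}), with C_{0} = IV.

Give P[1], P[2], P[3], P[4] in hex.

P[1]: E(K, 9) = 1; 2 ⊕ 1 = 3.
P[2]: E(K, 2) = 6; E ⊕ 6 = 8.
P[3]: E(K, E) = F; D ⊕ F = 2.
P[4]: E(K, D) = 9; F ⊕ 9 = 6.

P[1] = 3, P[2] = 8, P[3] = 2, P[4] = 6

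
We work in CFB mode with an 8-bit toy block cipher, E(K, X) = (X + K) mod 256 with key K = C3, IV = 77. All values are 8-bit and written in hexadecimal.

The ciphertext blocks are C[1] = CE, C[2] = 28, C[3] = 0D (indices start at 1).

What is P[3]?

CFB decryption: P_i = C_i ⊕ E(K, C_{i−1}), with C_{0} = IV.
P[3]: E(K, 28) = EB; 0D ⊕ EB = E6.

P[3] = E6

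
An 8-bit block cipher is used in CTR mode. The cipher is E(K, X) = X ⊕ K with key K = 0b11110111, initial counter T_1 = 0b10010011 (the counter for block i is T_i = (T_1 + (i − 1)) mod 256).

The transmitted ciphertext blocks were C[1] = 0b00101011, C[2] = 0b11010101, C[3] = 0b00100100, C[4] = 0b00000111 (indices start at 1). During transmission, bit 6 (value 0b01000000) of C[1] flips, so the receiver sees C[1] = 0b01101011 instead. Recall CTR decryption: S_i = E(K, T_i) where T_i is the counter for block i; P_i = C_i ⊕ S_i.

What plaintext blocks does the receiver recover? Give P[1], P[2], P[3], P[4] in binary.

Only C[1] changed, to 0b01101011. In CTR, a change in C_i flips the same bit in P_i only; the keystream is unaffected. Decrypting the received ciphertext:
P[1]: T = 0b10010011, S = E(K, T) = 0b01100100; 0b01101011 ⊕ 0b01100100 = 0b00001111.
P[2]: T = 0b10010100, S = E(K, T) = 0b01100011; 0b11010101 ⊕ 0b01100011 = 0b10110110.
P[3]: T = 0b10010101, S = E(K, T) = 0b01100010; 0b00100100 ⊕ 0b01100010 = 0b01000110.
P[4]: T = 0b10010110, S = E(K, T) = 0b01100001; 0b00000111 ⊕ 0b01100001 = 0b01100110.
Blocks that differ from the original plaintext: P[1].

P[1] = 0b00001111, P[2] = 0b10110110, P[3] = 0b01000110, P[4] = 0b01100110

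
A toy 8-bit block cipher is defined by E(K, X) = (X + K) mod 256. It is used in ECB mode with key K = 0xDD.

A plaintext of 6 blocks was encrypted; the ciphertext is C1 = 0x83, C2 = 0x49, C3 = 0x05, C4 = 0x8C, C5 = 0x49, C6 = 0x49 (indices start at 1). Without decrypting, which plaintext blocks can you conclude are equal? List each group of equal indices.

ECB encrypts each block independently with the same key, so equal ciphertext blocks imply equal plaintext blocks.
C2 = C5 = C6 = 0x49, so P2 = P5 = P6.

P2 = P5 = P6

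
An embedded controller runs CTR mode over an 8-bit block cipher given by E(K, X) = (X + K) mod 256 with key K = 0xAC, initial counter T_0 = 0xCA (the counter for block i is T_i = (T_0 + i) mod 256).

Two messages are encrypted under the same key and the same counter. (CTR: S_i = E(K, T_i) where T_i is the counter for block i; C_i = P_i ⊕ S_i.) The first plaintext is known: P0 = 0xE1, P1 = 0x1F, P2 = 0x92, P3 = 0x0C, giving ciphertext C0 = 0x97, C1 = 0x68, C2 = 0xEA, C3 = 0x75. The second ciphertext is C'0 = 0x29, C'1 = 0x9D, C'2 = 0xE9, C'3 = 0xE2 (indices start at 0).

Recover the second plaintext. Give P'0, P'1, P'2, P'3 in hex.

In CTR with a reused counter, both messages share the same keystream S_i, so C_i ⊕ C'_i = P_i ⊕ P'_i and thus P'_i = P_i ⊕ C_i ⊕ C'_i.
P'0: 0xE1 ⊕ 0x97 ⊕ 0x29 = 0x5F.
P'1: 0x1F ⊕ 0x68 ⊕ 0x9D = 0xEA.
P'2: 0x92 ⊕ 0xEA ⊕ 0xE9 = 0x91.
P'3: 0x0C ⊕ 0x75 ⊕ 0xE2 = 0x9B.

P'0 = 0x5F, P'1 = 0xEA, P'2 = 0x91, P'3 = 0x9B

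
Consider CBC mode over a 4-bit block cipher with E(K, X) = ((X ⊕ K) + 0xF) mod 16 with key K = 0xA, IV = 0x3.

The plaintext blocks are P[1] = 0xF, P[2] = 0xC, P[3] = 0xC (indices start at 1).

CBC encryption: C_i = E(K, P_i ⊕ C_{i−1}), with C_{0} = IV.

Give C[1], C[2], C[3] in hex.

C[1]: P[1] ⊕ 0x3 = 0xC; E(K, 0xC) = 0x5.
C[2]: P[2] ⊕ 0x5 = 0x9; E(K, 0x9) = 0x2.
C[3]: P[3] ⊕ 0x2 = 0xE; E(K, 0xE) = 0x3.

C[1] = 0x5, C[2] = 0x2, C[3] = 0x3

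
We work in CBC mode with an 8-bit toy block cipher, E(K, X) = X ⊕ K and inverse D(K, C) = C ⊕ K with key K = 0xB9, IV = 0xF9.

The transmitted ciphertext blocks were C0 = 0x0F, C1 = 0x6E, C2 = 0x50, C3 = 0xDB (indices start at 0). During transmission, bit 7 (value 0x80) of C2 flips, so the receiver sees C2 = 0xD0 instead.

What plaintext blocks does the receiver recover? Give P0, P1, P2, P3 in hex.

CBC decryption: P_i = D(K, C_i) ⊕ C_{i−1}, with C_{−1} = IV.
Only C2 changed, to 0xD0. In CBC, a change in C_i garbles P_i and flips the same bit in P_{i+1}. Decrypting the received ciphertext:
P0: D(K, 0x0F) = 0xB6; 0xB6 ⊕ 0xF9 = 0x4F.
P1: D(K, 0x6E) = 0xD7; 0xD7 ⊕ 0x0F = 0xD8.
P2: D(K, 0xD0) = 0x69; 0x69 ⊕ 0x6E = 0x07.
P3: D(K, 0xDB) = 0x62; 0x62 ⊕ 0xD0 = 0xB2.
Blocks that differ from the original plaintext: P2, P3.

P0 = 0x4F, P1 = 0xD8, P2 = 0x07, P3 = 0xB2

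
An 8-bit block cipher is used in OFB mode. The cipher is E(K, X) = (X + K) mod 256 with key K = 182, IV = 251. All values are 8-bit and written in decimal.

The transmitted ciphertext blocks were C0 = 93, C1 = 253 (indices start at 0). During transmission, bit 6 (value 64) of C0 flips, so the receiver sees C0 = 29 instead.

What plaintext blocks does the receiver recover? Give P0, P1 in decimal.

P0 = 172, P1 = 154

OFB decryption: S_i = E(K, S_{i−1}) with S_{−1} = IV; P_i = C_i ⊕ S_i.
Only C0 changed, to 29. In OFB, a change in C_i flips the same bit in P_i only; the keystream is unaffected. Decrypting the received ciphertext:
P0: S = E(K, 251) = 177; 29 ⊕ 177 = 172.
P1: S = E(K, 177) = 103; 253 ⊕ 103 = 154.
Blocks that differ from the original plaintext: P0.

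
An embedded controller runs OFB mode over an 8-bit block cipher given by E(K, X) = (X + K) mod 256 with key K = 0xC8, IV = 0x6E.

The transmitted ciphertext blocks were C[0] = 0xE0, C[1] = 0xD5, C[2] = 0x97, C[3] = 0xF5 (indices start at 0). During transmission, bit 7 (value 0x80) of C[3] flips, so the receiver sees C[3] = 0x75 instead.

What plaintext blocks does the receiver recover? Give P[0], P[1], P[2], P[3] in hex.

OFB decryption: S_i = E(K, S_{i−1}) with S_{−1} = IV; P_i = C_i ⊕ S_i.
Only C[3] changed, to 0x75. In OFB, a change in C_i flips the same bit in P_i only; the keystream is unaffected. Decrypting the received ciphertext:
P[0]: S = E(K, 0x6E) = 0x36; 0xE0 ⊕ 0x36 = 0xD6.
P[1]: S = E(K, 0x36) = 0xFE; 0xD5 ⊕ 0xFE = 0x2B.
P[2]: S = E(K, 0xFE) = 0xC6; 0x97 ⊕ 0xC6 = 0x51.
P[3]: S = E(K, 0xC6) = 0x8E; 0x75 ⊕ 0x8E = 0xFB.
Blocks that differ from the original plaintext: P[3].

P[0] = 0xD6, P[1] = 0x2B, P[2] = 0x51, P[3] = 0xFB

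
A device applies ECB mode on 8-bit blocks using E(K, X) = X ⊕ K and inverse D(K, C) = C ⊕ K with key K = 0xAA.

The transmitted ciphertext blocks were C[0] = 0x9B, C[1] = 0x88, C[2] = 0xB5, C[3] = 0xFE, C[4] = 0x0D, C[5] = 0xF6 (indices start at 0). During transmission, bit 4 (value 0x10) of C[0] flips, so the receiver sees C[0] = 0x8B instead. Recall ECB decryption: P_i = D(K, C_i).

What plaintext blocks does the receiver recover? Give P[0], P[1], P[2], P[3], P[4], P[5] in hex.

Only C[0] changed, to 0x8B. In ECB, a change in C_i affects only P_i. Decrypting the received ciphertext:
P[0]: D(K, 0x8B) = 0x21.
P[1]: D(K, 0x88) = 0x22.
P[2]: D(K, 0xB5) = 0x1F.
P[3]: D(K, 0xFE) = 0x54.
P[4]: D(K, 0x0D) = 0xA7.
P[5]: D(K, 0xF6) = 0x5C.
Blocks that differ from the original plaintext: P[0].

P[0] = 0x21, P[1] = 0x22, P[2] = 0x1F, P[3] = 0x54, P[4] = 0xA7, P[5] = 0x5C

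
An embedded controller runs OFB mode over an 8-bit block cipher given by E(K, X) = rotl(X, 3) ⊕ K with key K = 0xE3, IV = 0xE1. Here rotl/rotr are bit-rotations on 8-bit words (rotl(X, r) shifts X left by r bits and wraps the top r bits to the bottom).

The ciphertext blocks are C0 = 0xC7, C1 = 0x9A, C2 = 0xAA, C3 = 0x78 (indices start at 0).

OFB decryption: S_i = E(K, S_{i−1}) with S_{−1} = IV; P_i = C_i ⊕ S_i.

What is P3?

P0: S = E(K, 0xE1) = 0xEC; 0xC7 ⊕ 0xEC = 0x2B.
P1: S = E(K, 0xEC) = 0x84; 0x9A ⊕ 0x84 = 0x1E.
P2: S = E(K, 0x84) = 0xC7; 0xAA ⊕ 0xC7 = 0x6D.
P3: S = E(K, 0xC7) = 0xDD; 0x78 ⊕ 0xDD = 0xA5.

P3 = 0xA5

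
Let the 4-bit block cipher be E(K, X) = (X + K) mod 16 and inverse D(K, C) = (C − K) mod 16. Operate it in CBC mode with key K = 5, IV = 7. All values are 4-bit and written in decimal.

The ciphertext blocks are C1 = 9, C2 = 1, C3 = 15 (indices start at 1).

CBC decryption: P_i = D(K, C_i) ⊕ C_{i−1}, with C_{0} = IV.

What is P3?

P3: D(K, 15) = 10; 10 ⊕ 1 = 11.

P3 = 11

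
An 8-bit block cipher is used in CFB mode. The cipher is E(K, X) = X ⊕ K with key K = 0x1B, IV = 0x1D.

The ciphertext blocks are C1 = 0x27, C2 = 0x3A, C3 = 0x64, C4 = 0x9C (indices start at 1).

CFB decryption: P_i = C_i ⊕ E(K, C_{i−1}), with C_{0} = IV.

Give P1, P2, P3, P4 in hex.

P1 = 0x21, P2 = 0x06, P3 = 0x45, P4 = 0xE3

P1: E(K, 0x1D) = 0x06; 0x27 ⊕ 0x06 = 0x21.
P2: E(K, 0x27) = 0x3C; 0x3A ⊕ 0x3C = 0x06.
P3: E(K, 0x3A) = 0x21; 0x64 ⊕ 0x21 = 0x45.
P4: E(K, 0x64) = 0x7F; 0x9C ⊕ 0x7F = 0xE3.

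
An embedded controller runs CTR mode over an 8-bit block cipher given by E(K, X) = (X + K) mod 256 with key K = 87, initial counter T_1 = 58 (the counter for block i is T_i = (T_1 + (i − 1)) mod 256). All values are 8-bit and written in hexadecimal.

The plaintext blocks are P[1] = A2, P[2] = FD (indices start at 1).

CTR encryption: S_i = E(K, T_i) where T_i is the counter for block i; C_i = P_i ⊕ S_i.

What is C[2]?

C[1]: T = 58, S = E(K, T) = DF; A2 ⊕ DF = 7D.
C[2]: T = 59, S = E(K, T) = E0; FD ⊕ E0 = 1D.

C[2] = 1D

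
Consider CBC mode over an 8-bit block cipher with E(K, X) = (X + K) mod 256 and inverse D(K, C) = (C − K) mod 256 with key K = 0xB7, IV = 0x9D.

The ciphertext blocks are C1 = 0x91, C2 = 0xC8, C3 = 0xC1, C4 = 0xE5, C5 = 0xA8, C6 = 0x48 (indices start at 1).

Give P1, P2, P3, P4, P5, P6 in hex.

P1 = 0x47, P2 = 0x80, P3 = 0xC2, P4 = 0xEF, P5 = 0x14, P6 = 0x39

CBC decryption: P_i = D(K, C_i) ⊕ C_{i−1}, with C_{0} = IV.
P1: D(K, 0x91) = 0xDA; 0xDA ⊕ 0x9D = 0x47.
P2: D(K, 0xC8) = 0x11; 0x11 ⊕ 0x91 = 0x80.
P3: D(K, 0xC1) = 0x0A; 0x0A ⊕ 0xC8 = 0xC2.
P4: D(K, 0xE5) = 0x2E; 0x2E ⊕ 0xC1 = 0xEF.
P5: D(K, 0xA8) = 0xF1; 0xF1 ⊕ 0xE5 = 0x14.
P6: D(K, 0x48) = 0x91; 0x91 ⊕ 0xA8 = 0x39.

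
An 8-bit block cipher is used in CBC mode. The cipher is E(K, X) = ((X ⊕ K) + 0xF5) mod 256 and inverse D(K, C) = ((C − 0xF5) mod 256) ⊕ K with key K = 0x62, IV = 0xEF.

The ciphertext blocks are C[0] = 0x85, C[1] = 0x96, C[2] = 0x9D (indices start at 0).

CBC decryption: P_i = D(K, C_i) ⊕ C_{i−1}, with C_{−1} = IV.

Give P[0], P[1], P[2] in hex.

P[0]: D(K, 0x85) = 0xF2; 0xF2 ⊕ 0xEF = 0x1D.
P[1]: D(K, 0x96) = 0xC3; 0xC3 ⊕ 0x85 = 0x46.
P[2]: D(K, 0x9D) = 0xCA; 0xCA ⊕ 0x96 = 0x5C.

P[0] = 0x1D, P[1] = 0x46, P[2] = 0x5C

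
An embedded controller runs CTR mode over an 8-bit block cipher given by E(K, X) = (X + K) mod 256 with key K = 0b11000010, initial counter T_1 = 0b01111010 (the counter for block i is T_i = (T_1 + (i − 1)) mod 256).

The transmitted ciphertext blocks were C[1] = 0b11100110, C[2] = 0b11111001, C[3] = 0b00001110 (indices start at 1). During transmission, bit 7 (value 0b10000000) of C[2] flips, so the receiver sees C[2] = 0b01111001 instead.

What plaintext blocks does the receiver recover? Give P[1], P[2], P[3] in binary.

P[1] = 0b11011010, P[2] = 0b01000100, P[3] = 0b00110000

CTR decryption: S_i = E(K, T_i) where T_i is the counter for block i; P_i = C_i ⊕ S_i.
Only C[2] changed, to 0b01111001. In CTR, a change in C_i flips the same bit in P_i only; the keystream is unaffected. Decrypting the received ciphertext:
P[1]: T = 0b01111010, S = E(K, T) = 0b00111100; 0b11100110 ⊕ 0b00111100 = 0b11011010.
P[2]: T = 0b01111011, S = E(K, T) = 0b00111101; 0b01111001 ⊕ 0b00111101 = 0b01000100.
P[3]: T = 0b01111100, S = E(K, T) = 0b00111110; 0b00001110 ⊕ 0b00111110 = 0b00110000.
Blocks that differ from the original plaintext: P[2].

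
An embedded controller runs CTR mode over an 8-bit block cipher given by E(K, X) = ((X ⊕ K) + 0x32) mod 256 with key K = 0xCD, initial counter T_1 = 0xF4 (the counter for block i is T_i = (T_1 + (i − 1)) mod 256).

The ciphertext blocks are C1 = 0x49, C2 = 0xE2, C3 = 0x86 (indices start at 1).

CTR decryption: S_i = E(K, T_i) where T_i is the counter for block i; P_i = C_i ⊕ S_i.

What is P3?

P3: T = 0xF6, S = E(K, T) = 0x6D; 0x86 ⊕ 0x6D = 0xEB.

P3 = 0xEB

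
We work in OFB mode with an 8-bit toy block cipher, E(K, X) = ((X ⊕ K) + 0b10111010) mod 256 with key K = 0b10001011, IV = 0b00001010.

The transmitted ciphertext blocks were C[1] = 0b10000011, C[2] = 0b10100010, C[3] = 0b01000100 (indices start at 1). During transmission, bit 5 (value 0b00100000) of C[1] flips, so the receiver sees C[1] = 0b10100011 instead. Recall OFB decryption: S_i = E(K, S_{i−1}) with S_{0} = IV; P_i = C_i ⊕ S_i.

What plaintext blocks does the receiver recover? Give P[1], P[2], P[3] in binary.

Only C[1] changed, to 0b10100011. In OFB, a change in C_i flips the same bit in P_i only; the keystream is unaffected. Decrypting the received ciphertext:
P[1]: S = E(K, 0b00001010) = 0b00111011; 0b10100011 ⊕ 0b00111011 = 0b10011000.
P[2]: S = E(K, 0b00111011) = 0b01101010; 0b10100010 ⊕ 0b01101010 = 0b11001000.
P[3]: S = E(K, 0b01101010) = 0b10011011; 0b01000100 ⊕ 0b10011011 = 0b11011111.
Blocks that differ from the original plaintext: P[1].

P[1] = 0b10011000, P[2] = 0b11001000, P[3] = 0b11011111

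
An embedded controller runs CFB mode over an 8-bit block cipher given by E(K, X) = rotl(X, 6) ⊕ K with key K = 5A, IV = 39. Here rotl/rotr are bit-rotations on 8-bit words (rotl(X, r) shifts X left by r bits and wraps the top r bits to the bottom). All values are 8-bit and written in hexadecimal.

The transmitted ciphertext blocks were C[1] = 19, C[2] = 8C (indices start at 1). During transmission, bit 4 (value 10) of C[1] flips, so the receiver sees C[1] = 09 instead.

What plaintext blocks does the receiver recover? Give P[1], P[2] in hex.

P[1] = 1D, P[2] = 94

CFB decryption: P_i = C_i ⊕ E(K, C_{i−1}), with C_{0} = IV.
Only C[1] changed, to 09. In CFB, a change in C_i flips the same bit in P_i and garbles P_{i+1}. Decrypting the received ciphertext:
P[1]: E(K, 39) = 14; 09 ⊕ 14 = 1D.
P[2]: E(K, 09) = 18; 8C ⊕ 18 = 94.
Blocks that differ from the original plaintext: P[1], P[2].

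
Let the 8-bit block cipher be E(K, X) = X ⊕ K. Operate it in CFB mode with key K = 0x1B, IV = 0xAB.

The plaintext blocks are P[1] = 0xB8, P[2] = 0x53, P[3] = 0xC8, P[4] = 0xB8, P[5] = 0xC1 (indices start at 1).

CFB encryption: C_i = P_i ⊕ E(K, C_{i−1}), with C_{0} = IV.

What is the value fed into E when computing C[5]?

C[1]: E(K, 0xAB) = 0xB0; 0xB8 ⊕ 0xB0 = 0x08.
C[2]: E(K, 0x08) = 0x13; 0x53 ⊕ 0x13 = 0x40.
C[3]: E(K, 0x40) = 0x5B; 0xC8 ⊕ 0x5B = 0x93.
C[4]: E(K, 0x93) = 0x88; 0xB8 ⊕ 0x88 = 0x30.
C[5]: E(K, 0x30) = 0x2B; 0xC1 ⊕ 0x2B = 0xEA.
So the input to E for block [5] is 0x30.

0x30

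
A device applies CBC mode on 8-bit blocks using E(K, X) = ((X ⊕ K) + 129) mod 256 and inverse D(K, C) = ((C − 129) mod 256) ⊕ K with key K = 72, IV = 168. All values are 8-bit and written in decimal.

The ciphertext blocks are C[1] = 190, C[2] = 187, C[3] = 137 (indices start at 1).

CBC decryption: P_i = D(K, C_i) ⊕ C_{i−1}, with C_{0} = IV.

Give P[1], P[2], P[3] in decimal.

P[1] = 221, P[2] = 204, P[3] = 251

P[1]: D(K, 190) = 117; 117 ⊕ 168 = 221.
P[2]: D(K, 187) = 114; 114 ⊕ 190 = 204.
P[3]: D(K, 137) = 64; 64 ⊕ 187 = 251.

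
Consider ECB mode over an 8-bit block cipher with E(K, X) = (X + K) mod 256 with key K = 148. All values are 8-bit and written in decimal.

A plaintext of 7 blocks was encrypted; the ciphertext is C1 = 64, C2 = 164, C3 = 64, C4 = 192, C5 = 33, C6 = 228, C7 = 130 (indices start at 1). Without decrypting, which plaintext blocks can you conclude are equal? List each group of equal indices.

ECB encrypts each block independently with the same key, so equal ciphertext blocks imply equal plaintext blocks.
C1 = C3 = 64, so P1 = P3.

P1 = P3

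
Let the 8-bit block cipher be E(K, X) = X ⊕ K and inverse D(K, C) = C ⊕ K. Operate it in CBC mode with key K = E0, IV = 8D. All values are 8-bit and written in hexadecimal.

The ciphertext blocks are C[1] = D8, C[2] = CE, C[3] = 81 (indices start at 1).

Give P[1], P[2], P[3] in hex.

P[1] = B5, P[2] = F6, P[3] = AF

CBC decryption: P_i = D(K, C_i) ⊕ C_{i−1}, with C_{0} = IV.
P[1]: D(K, D8) = 38; 38 ⊕ 8D = B5.
P[2]: D(K, CE) = 2E; 2E ⊕ D8 = F6.
P[3]: D(K, 81) = 61; 61 ⊕ CE = AF.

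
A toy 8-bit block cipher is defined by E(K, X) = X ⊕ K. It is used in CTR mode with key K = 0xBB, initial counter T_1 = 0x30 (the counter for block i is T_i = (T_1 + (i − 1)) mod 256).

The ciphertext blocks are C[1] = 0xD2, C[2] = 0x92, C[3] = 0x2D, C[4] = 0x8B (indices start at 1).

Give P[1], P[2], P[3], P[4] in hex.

CTR decryption: S_i = E(K, T_i) where T_i is the counter for block i; P_i = C_i ⊕ S_i.
P[1]: T = 0x30, S = E(K, T) = 0x8B; 0xD2 ⊕ 0x8B = 0x59.
P[2]: T = 0x31, S = E(K, T) = 0x8A; 0x92 ⊕ 0x8A = 0x18.
P[3]: T = 0x32, S = E(K, T) = 0x89; 0x2D ⊕ 0x89 = 0xA4.
P[4]: T = 0x33, S = E(K, T) = 0x88; 0x8B ⊕ 0x88 = 0x03.

P[1] = 0x59, P[2] = 0x18, P[3] = 0xA4, P[4] = 0x03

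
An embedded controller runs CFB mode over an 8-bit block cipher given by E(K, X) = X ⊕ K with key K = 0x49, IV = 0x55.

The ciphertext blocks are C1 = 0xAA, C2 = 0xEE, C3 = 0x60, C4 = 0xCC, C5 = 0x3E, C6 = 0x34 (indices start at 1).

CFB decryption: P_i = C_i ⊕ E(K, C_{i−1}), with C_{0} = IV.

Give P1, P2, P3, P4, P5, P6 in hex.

P1: E(K, 0x55) = 0x1C; 0xAA ⊕ 0x1C = 0xB6.
P2: E(K, 0xAA) = 0xE3; 0xEE ⊕ 0xE3 = 0x0D.
P3: E(K, 0xEE) = 0xA7; 0x60 ⊕ 0xA7 = 0xC7.
P4: E(K, 0x60) = 0x29; 0xCC ⊕ 0x29 = 0xE5.
P5: E(K, 0xCC) = 0x85; 0x3E ⊕ 0x85 = 0xBB.
P6: E(K, 0x3E) = 0x77; 0x34 ⊕ 0x77 = 0x43.

P1 = 0xB6, P2 = 0x0D, P3 = 0xC7, P4 = 0xE5, P5 = 0xBB, P6 = 0x43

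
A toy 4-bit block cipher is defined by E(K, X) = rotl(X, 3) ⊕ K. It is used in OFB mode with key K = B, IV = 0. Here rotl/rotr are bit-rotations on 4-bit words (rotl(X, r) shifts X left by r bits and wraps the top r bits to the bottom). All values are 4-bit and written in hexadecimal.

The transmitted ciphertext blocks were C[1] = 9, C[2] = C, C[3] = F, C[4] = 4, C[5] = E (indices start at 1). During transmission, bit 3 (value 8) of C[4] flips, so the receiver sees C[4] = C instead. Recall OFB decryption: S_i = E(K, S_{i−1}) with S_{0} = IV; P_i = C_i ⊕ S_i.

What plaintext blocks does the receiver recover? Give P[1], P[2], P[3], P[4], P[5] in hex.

Only C[4] changed, to C. In OFB, a change in C_i flips the same bit in P_i only; the keystream is unaffected. Decrypting the received ciphertext:
P[1]: S = E(K, 0) = B; 9 ⊕ B = 2.
P[2]: S = E(K, B) = 6; C ⊕ 6 = A.
P[3]: S = E(K, 6) = 8; F ⊕ 8 = 7.
P[4]: S = E(K, 8) = F; C ⊕ F = 3.
P[5]: S = E(K, F) = 4; E ⊕ 4 = A.
Blocks that differ from the original plaintext: P[4].

P[1] = 2, P[2] = A, P[3] = 7, P[4] = 3, P[5] = A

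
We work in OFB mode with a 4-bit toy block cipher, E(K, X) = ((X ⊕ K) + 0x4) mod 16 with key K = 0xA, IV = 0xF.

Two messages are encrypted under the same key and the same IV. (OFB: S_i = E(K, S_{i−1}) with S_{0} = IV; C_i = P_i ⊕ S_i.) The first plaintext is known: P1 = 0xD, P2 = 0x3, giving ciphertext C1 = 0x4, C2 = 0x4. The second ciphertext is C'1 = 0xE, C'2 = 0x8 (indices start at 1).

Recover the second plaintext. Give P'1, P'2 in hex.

In OFB with a reused IV, both messages share the same keystream S_i, so C_i ⊕ C'_i = P_i ⊕ P'_i and thus P'_i = P_i ⊕ C_i ⊕ C'_i.
P'1: 0xD ⊕ 0x4 ⊕ 0xE = 0x7.
P'2: 0x3 ⊕ 0x4 ⊕ 0x8 = 0xF.

P'1 = 0x7, P'2 = 0xF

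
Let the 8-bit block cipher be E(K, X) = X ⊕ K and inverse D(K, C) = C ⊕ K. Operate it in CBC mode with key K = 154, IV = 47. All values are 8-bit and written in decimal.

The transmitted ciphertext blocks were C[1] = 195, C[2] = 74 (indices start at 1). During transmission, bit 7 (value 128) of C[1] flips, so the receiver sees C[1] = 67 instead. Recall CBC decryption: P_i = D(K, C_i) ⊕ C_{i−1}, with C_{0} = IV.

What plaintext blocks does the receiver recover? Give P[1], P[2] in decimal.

Only C[1] changed, to 67. In CBC, a change in C_i garbles P_i and flips the same bit in P_{i+1}. Decrypting the received ciphertext:
P[1]: D(K, 67) = 217; 217 ⊕ 47 = 246.
P[2]: D(K, 74) = 208; 208 ⊕ 67 = 147.
Blocks that differ from the original plaintext: P[1], P[2].

P[1] = 246, P[2] = 147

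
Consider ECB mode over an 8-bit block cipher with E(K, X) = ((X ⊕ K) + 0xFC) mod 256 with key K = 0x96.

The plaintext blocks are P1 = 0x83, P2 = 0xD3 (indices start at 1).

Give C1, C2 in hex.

C1 = 0x11, C2 = 0x41

ECB encryption: C_i = E(K, P_i).
C1: E(K, 0x83) = 0x11.
C2: E(K, 0xD3) = 0x41.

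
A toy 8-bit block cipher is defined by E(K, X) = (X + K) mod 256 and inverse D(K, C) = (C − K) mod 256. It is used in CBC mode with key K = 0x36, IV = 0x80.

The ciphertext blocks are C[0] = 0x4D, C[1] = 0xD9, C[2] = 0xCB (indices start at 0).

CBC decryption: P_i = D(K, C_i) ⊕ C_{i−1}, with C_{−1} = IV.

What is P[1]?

P[1] = 0xEE

P[1]: D(K, 0xD9) = 0xA3; 0xA3 ⊕ 0x4D = 0xEE.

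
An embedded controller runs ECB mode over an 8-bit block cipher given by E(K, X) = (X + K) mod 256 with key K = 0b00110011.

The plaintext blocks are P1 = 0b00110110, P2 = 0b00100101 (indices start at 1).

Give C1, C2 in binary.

ECB encryption: C_i = E(K, P_i).
C1: E(K, 0b00110110) = 0b01101001.
C2: E(K, 0b00100101) = 0b01011000.

C1 = 0b01101001, C2 = 0b01011000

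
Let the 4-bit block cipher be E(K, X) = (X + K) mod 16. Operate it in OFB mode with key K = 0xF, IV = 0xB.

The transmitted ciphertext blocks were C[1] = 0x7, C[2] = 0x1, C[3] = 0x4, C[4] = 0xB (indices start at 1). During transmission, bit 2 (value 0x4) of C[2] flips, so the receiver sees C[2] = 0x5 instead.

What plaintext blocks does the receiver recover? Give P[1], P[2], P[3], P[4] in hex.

OFB decryption: S_i = E(K, S_{i−1}) with S_{0} = IV; P_i = C_i ⊕ S_i.
Only C[2] changed, to 0x5. In OFB, a change in C_i flips the same bit in P_i only; the keystream is unaffected. Decrypting the received ciphertext:
P[1]: S = E(K, 0xB) = 0xA; 0x7 ⊕ 0xA = 0xD.
P[2]: S = E(K, 0xA) = 0x9; 0x5 ⊕ 0x9 = 0xC.
P[3]: S = E(K, 0x9) = 0x8; 0x4 ⊕ 0x8 = 0xC.
P[4]: S = E(K, 0x8) = 0x7; 0xB ⊕ 0x7 = 0xC.
Blocks that differ from the original plaintext: P[2].

P[1] = 0xD, P[2] = 0xC, P[3] = 0xC, P[4] = 0xC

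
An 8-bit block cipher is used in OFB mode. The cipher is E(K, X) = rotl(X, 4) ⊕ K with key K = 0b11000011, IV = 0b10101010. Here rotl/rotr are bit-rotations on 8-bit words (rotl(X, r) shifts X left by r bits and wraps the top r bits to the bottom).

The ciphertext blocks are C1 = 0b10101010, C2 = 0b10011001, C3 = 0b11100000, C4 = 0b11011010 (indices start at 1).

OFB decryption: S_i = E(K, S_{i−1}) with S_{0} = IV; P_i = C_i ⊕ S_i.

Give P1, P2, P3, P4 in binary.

P1: S = E(K, 0b10101010) = 0b01101001; 0b10101010 ⊕ 0b01101001 = 0b11000011.
P2: S = E(K, 0b01101001) = 0b01010101; 0b10011001 ⊕ 0b01010101 = 0b11001100.
P3: S = E(K, 0b01010101) = 0b10010110; 0b11100000 ⊕ 0b10010110 = 0b01110110.
P4: S = E(K, 0b10010110) = 0b10101010; 0b11011010 ⊕ 0b10101010 = 0b01110000.

P1 = 0b11000011, P2 = 0b11001100, P3 = 0b01110110, P4 = 0b01110000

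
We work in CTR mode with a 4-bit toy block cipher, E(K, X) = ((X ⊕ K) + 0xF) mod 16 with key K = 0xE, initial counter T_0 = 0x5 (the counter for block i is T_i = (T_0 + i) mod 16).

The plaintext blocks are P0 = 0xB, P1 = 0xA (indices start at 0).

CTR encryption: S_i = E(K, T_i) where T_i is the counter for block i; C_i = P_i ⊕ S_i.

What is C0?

C0: T = 0x5, S = E(K, T) = 0xA; 0xB ⊕ 0xA = 0x1.

C0 = 0x1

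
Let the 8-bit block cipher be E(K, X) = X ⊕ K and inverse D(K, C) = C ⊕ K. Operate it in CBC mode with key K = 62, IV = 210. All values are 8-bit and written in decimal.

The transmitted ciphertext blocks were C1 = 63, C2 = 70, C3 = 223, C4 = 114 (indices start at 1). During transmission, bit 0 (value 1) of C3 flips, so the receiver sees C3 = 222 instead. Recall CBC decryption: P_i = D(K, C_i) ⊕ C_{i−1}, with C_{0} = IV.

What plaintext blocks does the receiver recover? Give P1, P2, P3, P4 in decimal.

P1 = 211, P2 = 71, P3 = 166, P4 = 146

Only C3 changed, to 222. In CBC, a change in C_i garbles P_i and flips the same bit in P_{i+1}. Decrypting the received ciphertext:
P1: D(K, 63) = 1; 1 ⊕ 210 = 211.
P2: D(K, 70) = 120; 120 ⊕ 63 = 71.
P3: D(K, 222) = 224; 224 ⊕ 70 = 166.
P4: D(K, 114) = 76; 76 ⊕ 222 = 146.
Blocks that differ from the original plaintext: P3, P4.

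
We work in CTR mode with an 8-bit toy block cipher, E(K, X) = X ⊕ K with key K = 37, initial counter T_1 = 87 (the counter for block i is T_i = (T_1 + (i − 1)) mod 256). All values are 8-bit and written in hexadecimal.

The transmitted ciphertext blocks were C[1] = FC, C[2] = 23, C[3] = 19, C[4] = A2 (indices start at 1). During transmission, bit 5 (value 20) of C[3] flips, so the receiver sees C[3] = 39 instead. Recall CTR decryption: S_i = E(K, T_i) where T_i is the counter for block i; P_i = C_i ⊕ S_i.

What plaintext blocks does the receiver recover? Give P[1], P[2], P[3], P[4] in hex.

P[1] = 4C, P[2] = 9C, P[3] = 87, P[4] = 1F

Only C[3] changed, to 39. In CTR, a change in C_i flips the same bit in P_i only; the keystream is unaffected. Decrypting the received ciphertext:
P[1]: T = 87, S = E(K, T) = B0; FC ⊕ B0 = 4C.
P[2]: T = 88, S = E(K, T) = BF; 23 ⊕ BF = 9C.
P[3]: T = 89, S = E(K, T) = BE; 39 ⊕ BE = 87.
P[4]: T = 8A, S = E(K, T) = BD; A2 ⊕ BD = 1F.
Blocks that differ from the original plaintext: P[3].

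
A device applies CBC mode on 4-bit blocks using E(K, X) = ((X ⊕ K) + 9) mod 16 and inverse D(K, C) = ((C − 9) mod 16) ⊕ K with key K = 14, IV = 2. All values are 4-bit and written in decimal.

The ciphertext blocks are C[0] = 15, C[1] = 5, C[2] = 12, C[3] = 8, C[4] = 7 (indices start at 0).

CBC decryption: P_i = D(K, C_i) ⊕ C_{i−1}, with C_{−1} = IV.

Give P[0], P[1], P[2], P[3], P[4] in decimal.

P[0]: D(K, 15) = 8; 8 ⊕ 2 = 10.
P[1]: D(K, 5) = 2; 2 ⊕ 15 = 13.
P[2]: D(K, 12) = 13; 13 ⊕ 5 = 8.
P[3]: D(K, 8) = 1; 1 ⊕ 12 = 13.
P[4]: D(K, 7) = 0; 0 ⊕ 8 = 8.

P[0] = 10, P[1] = 13, P[2] = 8, P[3] = 13, P[4] = 8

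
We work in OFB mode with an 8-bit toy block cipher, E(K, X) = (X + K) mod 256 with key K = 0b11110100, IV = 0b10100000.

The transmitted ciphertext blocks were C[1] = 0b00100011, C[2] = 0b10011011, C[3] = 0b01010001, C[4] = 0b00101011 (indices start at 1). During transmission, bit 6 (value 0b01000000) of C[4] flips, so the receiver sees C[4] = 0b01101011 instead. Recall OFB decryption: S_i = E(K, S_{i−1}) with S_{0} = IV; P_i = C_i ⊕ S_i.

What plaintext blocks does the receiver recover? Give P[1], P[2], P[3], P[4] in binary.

Only C[4] changed, to 0b01101011. In OFB, a change in C_i flips the same bit in P_i only; the keystream is unaffected. Decrypting the received ciphertext:
P[1]: S = E(K, 0b10100000) = 0b10010100; 0b00100011 ⊕ 0b10010100 = 0b10110111.
P[2]: S = E(K, 0b10010100) = 0b10001000; 0b10011011 ⊕ 0b10001000 = 0b00010011.
P[3]: S = E(K, 0b10001000) = 0b01111100; 0b01010001 ⊕ 0b01111100 = 0b00101101.
P[4]: S = E(K, 0b01111100) = 0b01110000; 0b01101011 ⊕ 0b01110000 = 0b00011011.
Blocks that differ from the original plaintext: P[4].

P[1] = 0b10110111, P[2] = 0b00010011, P[3] = 0b00101101, P[4] = 0b00011011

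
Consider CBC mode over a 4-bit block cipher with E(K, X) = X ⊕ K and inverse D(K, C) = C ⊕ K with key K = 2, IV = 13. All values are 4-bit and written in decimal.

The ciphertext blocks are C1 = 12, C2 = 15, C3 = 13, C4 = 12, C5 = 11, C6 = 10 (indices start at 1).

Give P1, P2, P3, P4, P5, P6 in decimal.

CBC decryption: P_i = D(K, C_i) ⊕ C_{i−1}, with C_{0} = IV.
P1: D(K, 12) = 14; 14 ⊕ 13 = 3.
P2: D(K, 15) = 13; 13 ⊕ 12 = 1.
P3: D(K, 13) = 15; 15 ⊕ 15 = 0.
P4: D(K, 12) = 14; 14 ⊕ 13 = 3.
P5: D(K, 11) = 9; 9 ⊕ 12 = 5.
P6: D(K, 10) = 8; 8 ⊕ 11 = 3.

P1 = 3, P2 = 1, P3 = 0, P4 = 3, P5 = 5, P6 = 3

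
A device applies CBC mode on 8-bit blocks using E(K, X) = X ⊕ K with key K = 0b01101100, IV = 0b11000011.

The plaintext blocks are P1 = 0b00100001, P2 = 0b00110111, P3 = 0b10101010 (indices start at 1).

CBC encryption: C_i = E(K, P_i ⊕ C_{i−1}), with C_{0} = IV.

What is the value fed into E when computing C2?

0b10111001

C1: P1 ⊕ 0b11000011 = 0b11100010; E(K, 0b11100010) = 0b10001110.
C2: P2 ⊕ 0b10001110 = 0b10111001; E(K, 0b10111001) = 0b11010101.
So the input to E for block 2 is 0b10111001.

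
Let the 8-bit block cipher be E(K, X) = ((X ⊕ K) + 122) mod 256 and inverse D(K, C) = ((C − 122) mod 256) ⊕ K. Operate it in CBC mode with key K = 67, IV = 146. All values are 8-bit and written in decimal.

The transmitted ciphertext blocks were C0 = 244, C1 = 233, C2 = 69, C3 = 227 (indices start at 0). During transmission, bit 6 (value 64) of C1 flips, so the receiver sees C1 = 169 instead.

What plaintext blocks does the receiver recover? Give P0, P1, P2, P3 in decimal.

P0 = 171, P1 = 152, P2 = 33, P3 = 111

CBC decryption: P_i = D(K, C_i) ⊕ C_{i−1}, with C_{−1} = IV.
Only C1 changed, to 169. In CBC, a change in C_i garbles P_i and flips the same bit in P_{i+1}. Decrypting the received ciphertext:
P0: D(K, 244) = 57; 57 ⊕ 146 = 171.
P1: D(K, 169) = 108; 108 ⊕ 244 = 152.
P2: D(K, 69) = 136; 136 ⊕ 169 = 33.
P3: D(K, 227) = 42; 42 ⊕ 69 = 111.
Blocks that differ from the original plaintext: P1, P2.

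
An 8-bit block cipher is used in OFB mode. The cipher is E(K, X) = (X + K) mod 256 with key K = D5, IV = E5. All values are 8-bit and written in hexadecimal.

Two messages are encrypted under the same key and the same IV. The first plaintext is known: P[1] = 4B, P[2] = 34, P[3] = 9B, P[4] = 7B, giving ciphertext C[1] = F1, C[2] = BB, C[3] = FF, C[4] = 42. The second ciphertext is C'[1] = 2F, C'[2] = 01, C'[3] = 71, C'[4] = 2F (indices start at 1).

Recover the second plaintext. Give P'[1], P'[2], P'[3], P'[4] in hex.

In OFB with a reused IV, both messages share the same keystream S_i, so C_i ⊕ C'_i = P_i ⊕ P'_i and thus P'_i = P_i ⊕ C_i ⊕ C'_i.
P'[1]: 4B ⊕ F1 ⊕ 2F = 95.
P'[2]: 34 ⊕ BB ⊕ 01 = 8E.
P'[3]: 9B ⊕ FF ⊕ 71 = 15.
P'[4]: 7B ⊕ 42 ⊕ 2F = 16.

P'[1] = 95, P'[2] = 8E, P'[3] = 15, P'[4] = 16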